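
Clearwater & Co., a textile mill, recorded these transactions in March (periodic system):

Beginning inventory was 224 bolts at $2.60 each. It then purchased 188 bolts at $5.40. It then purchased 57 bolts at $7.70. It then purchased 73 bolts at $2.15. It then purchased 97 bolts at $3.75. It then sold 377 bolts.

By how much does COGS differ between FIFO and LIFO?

$361.00

FIFO COGS: 224 @ $2.60 + 153 @ $5.40 = $1,408.60
LIFO COGS: 97 @ $3.75 + 73 @ $2.15 + 57 @ $7.70 + 150 @ $5.40 = $1,769.60
Difference = |$1,408.60 − $1,769.60| = $361.00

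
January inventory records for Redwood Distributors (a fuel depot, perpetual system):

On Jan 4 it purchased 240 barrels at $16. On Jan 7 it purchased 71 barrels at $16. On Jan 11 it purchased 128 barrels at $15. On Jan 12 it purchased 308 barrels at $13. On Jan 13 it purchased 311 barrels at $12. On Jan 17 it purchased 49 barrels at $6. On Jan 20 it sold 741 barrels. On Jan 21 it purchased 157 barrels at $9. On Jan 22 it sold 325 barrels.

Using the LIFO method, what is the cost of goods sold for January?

Jan 20, 741 sold [LIFO — newest first]: 49 @ $6 + 311 @ $12 + 308 @ $13 + 73 @ $15 = $9,125
Jan 22, 325 sold [LIFO — newest first]: 157 @ $9 + 55 @ $15 + 71 @ $16 + 42 @ $16 = $4,046
Total COGS = $9,125 + $4,046 = $13,171
Ending inventory: 198 @ $16 = $3,168

COGS = $13,171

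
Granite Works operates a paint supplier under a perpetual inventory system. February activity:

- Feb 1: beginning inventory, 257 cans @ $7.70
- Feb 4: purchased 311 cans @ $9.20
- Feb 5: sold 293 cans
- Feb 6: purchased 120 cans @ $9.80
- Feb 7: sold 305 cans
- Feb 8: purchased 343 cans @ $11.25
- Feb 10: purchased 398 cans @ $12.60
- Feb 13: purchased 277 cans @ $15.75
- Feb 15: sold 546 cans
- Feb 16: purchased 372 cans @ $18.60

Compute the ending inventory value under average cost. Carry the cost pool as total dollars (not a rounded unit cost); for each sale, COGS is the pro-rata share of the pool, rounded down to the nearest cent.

After Feb 1: 257 on hand, pool $1,978.90 (≈ $7.7000 each)
After Feb 4: 568 on hand, pool $4,840.10 (≈ $8.5213 each)
Feb 5, sell 293: 293/568 × $4,840.10 → $2,496.74
After Feb 6: 395 on hand, pool $3,519.36 (≈ $8.9098 each)
Feb 7, sell 305: 305/395 × $3,519.36 → $2,717.48
After Feb 8: 433 on hand, pool $4,660.63 (≈ $10.7636 each)
After Feb 10: 831 on hand, pool $9,675.43 (≈ $11.6431 each)
After Feb 13: 1108 on hand, pool $14,038.18 (≈ $12.6698 each)
Feb 15, sell 546: 546/1108 × $14,038.18 → $6,917.73
After Feb 16: 934 on hand, pool $14,039.65 (≈ $15.0317 each)
Total COGS = $2,496.74 + $2,717.48 + $6,917.73 = $12,131.95
Ending inventory (cost pool remaining) = $14,039.65
Check: goods available $26,171.60 = COGS $12,131.95 + ending $14,039.65

Ending inventory = $14,039.65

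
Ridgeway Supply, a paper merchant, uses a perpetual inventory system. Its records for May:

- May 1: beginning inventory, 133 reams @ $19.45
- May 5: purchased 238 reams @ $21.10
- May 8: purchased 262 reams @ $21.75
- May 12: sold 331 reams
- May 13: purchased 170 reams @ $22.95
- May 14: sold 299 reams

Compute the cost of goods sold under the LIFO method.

May 12, 331 sold [LIFO — newest first]: 262 @ $21.75 + 69 @ $21.10 = $7,154.40
May 14, 299 sold [LIFO — newest first]: 170 @ $22.95 + 129 @ $21.10 = $6,623.40
Total COGS = $7,154.40 + $6,623.40 = $13,777.80
Ending inventory: 133 @ $19.45 + 40 @ $21.10 = $3,430.85

COGS = $13,777.80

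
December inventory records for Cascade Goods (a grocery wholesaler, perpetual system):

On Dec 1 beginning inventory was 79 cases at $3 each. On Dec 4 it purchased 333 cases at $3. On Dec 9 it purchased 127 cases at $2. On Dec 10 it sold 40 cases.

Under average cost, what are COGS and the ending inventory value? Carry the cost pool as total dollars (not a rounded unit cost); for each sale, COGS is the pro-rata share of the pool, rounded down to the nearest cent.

After Dec 1: 79 on hand, pool $237.00 (≈ $3.0000 each)
After Dec 4: 412 on hand, pool $1,236.00 (≈ $3.0000 each)
After Dec 9: 539 on hand, pool $1,490.00 (≈ $2.7644 each)
Dec 10, sell 40: 40/539 × $1,490.00 → $110.57
Ending inventory (cost pool remaining) = $1,379.43
Check: goods available $1,490.00 = COGS $110.57 + ending $1,379.43

COGS = $110.57; ending inventory = $1,379.43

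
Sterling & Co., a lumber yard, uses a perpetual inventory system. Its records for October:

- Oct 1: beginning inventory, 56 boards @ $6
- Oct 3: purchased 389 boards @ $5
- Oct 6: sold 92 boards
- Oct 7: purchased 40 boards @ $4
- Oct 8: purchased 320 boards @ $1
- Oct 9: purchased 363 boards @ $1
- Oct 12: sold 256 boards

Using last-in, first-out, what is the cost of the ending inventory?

Oct 6, 92 sold [LIFO — newest first]: 92 @ $5 = $460
Oct 12, 256 sold [LIFO — newest first]: 256 @ $1 = $256
Total COGS = $460 + $256 = $716
Ending inventory: 56 @ $6 + 297 @ $5 + 40 @ $4 + 320 @ $1 + 107 @ $1 = $2,408

Ending inventory = $2,408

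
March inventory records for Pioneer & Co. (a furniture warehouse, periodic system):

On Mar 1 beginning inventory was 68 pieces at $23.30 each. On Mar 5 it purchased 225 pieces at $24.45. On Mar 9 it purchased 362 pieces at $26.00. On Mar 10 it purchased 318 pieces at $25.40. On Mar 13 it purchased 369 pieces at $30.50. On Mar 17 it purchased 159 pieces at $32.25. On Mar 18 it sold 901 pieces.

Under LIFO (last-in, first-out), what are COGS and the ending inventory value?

Mar 18, 901 sold [LIFO — newest first]: 159 @ $32.25 + 369 @ $30.50 + 318 @ $25.40 + 55 @ $26.00 = $25,889.45
Ending inventory: 68 @ $23.30 + 225 @ $24.45 + 307 @ $26.00 = $15,067.65
Check: goods available $40,957.10 = COGS $25,889.45 + ending $15,067.65

COGS = $25,889.45; ending inventory = $15,067.65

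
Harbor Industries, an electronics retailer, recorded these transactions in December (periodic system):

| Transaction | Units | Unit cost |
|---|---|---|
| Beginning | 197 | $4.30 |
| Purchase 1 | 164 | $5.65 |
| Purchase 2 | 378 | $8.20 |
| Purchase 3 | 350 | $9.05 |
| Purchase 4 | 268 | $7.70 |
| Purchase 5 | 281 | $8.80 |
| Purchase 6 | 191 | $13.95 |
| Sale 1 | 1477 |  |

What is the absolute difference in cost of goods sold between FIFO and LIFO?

$2,358.40

FIFO COGS: 197 @ $4.30 + 164 @ $5.65 + 378 @ $8.20 + 350 @ $9.05 + 268 @ $7.70 + 120 @ $8.80 = $11,160.40
LIFO COGS: 191 @ $13.95 + 281 @ $8.80 + 268 @ $7.70 + 350 @ $9.05 + 378 @ $8.20 + 9 @ $5.65 = $13,518.80
Difference = |$11,160.40 − $13,518.80| = $2,358.40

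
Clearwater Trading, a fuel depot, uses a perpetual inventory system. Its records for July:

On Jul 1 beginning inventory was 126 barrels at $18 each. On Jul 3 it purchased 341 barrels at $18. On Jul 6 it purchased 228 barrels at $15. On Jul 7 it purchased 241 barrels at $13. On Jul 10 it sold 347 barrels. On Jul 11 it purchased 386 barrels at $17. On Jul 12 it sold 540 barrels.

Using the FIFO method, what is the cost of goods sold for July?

COGS = $14,322

Jul 10, 347 sold [FIFO — oldest first]: 126 @ $18 + 221 @ $18 = $6,246
Jul 12, 540 sold [FIFO — oldest first]: 120 @ $18 + 228 @ $15 + 192 @ $13 = $8,076
Total COGS = $6,246 + $8,076 = $14,322
Ending inventory: 49 @ $13 + 386 @ $17 = $7,199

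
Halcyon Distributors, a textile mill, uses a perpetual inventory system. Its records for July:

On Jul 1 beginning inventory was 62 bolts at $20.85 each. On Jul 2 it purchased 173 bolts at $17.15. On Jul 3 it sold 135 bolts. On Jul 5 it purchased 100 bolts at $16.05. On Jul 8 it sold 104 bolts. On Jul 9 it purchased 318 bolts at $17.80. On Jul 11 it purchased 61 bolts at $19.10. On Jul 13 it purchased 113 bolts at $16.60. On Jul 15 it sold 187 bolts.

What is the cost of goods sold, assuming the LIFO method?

COGS = $7,261.15

Jul 3, 135 sold [LIFO — newest first]: 135 @ $17.15 = $2,315.25
Jul 8, 104 sold [LIFO — newest first]: 100 @ $16.05 + 4 @ $17.15 = $1,673.60
Jul 15, 187 sold [LIFO — newest first]: 113 @ $16.60 + 61 @ $19.10 + 13 @ $17.80 = $3,272.30
Total COGS = $2,315.25 + $1,673.60 + $3,272.30 = $7,261.15
Ending inventory: 62 @ $20.85 + 34 @ $17.15 + 305 @ $17.80 = $7,304.80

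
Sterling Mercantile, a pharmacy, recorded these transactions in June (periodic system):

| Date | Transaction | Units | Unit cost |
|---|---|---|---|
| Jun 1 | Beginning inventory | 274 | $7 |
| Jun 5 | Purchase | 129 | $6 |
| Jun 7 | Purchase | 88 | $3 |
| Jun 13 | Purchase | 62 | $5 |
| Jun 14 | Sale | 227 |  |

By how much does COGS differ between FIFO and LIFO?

$553

FIFO COGS: 227 @ $7 = $1,589
LIFO COGS: 62 @ $5 + 88 @ $3 + 77 @ $6 = $1,036
Difference = |$1,589 − $1,036| = $553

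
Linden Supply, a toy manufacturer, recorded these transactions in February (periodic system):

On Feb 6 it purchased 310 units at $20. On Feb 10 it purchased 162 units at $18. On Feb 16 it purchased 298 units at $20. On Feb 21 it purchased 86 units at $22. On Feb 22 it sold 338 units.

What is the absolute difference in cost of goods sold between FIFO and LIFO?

FIFO COGS: 310 @ $20 + 28 @ $18 = $6,704
LIFO COGS: 86 @ $22 + 252 @ $20 = $6,932
Difference = |$6,704 − $6,932| = $228

$228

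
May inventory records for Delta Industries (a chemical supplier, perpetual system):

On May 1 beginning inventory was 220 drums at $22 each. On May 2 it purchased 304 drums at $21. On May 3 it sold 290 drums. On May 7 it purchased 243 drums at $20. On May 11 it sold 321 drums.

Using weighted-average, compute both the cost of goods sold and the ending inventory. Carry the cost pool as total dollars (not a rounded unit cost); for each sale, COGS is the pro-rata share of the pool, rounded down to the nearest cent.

After May 1: 220 on hand, pool $4,840.00 (≈ $22.0000 each)
After May 2: 524 on hand, pool $11,224.00 (≈ $21.4198 each)
May 3, sell 290: 290/524 × $11,224.00 → $6,211.75
After May 7: 477 on hand, pool $9,872.25 (≈ $20.6965 each)
May 11, sell 321: 321/477 × $9,872.25 → $6,643.58
Total COGS = $6,211.75 + $6,643.58 = $12,855.33
Ending inventory (cost pool remaining) = $3,228.67
Check: goods available $16,084.00 = COGS $12,855.33 + ending $3,228.67

COGS = $12,855.33; ending inventory = $3,228.67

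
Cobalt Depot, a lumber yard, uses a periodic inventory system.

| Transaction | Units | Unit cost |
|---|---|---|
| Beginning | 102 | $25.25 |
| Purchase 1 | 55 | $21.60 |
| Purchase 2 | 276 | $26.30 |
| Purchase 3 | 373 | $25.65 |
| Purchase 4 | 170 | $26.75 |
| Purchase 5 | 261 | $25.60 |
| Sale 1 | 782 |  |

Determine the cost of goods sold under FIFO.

COGS = $19,974.15

Sale 1 (782) [FIFO — oldest first]: 102 @ $25.25 + 55 @ $21.60 + 276 @ $26.30 + 349 @ $25.65 = $19,974.15
Ending inventory: 24 @ $25.65 + 170 @ $26.75 + 261 @ $25.60 = $11,844.70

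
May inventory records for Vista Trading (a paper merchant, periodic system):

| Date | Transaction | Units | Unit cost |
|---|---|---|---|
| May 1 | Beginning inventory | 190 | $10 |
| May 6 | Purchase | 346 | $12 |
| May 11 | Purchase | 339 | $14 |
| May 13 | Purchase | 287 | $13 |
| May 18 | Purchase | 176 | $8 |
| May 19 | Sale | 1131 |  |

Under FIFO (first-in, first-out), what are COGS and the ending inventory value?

COGS = $14,126; ending inventory = $1,811

May 19, 1131 sold [FIFO — oldest first]: 190 @ $10 + 346 @ $12 + 339 @ $14 + 256 @ $13 = $14,126
Ending inventory: 31 @ $13 + 176 @ $8 = $1,811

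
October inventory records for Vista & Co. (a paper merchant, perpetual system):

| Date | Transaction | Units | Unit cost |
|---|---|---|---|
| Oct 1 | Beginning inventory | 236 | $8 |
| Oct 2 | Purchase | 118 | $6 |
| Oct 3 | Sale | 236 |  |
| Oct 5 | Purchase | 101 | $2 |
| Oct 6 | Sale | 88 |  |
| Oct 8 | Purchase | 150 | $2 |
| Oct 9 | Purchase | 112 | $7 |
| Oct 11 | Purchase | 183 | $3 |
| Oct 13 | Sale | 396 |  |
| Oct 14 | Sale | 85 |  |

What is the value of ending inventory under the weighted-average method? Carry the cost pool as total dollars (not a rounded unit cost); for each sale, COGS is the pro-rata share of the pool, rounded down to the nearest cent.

Ending inventory = $374.64

After Oct 1: 236 on hand, pool $1,888.00 (≈ $8.0000 each)
After Oct 2: 354 on hand, pool $2,596.00 (≈ $7.3333 each)
Oct 3, sell 236: 236/354 × $2,596.00 → $1,730.66
After Oct 5: 219 on hand, pool $1,067.34 (≈ $4.8737 each)
Oct 6, sell 88: 88/219 × $1,067.34 → $428.88
After Oct 8: 281 on hand, pool $938.46 (≈ $3.3397 each)
After Oct 9: 393 on hand, pool $1,722.46 (≈ $4.3828 each)
After Oct 11: 576 on hand, pool $2,271.46 (≈ $3.9435 each)
Oct 13, sell 396: 396/576 × $2,271.46 → $1,561.62
Oct 14, sell 85: 85/180 × $709.84 → $335.20
Total COGS = $1,730.66 + $428.88 + $1,561.62 + $335.20 = $4,056.36
Ending inventory (cost pool remaining) = $374.64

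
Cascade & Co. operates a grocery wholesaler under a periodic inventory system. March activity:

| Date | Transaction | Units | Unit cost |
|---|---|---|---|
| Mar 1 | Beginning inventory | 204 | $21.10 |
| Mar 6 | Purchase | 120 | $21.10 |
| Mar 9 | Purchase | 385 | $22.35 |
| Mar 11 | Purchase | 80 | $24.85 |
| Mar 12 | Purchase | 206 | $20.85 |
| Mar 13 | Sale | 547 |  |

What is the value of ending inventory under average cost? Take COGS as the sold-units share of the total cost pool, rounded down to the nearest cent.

Mar 13, sell 547: 547/995 × $21,724.25 → $11,942.87
Ending inventory (cost pool remaining) = $9,781.38

Ending inventory = $9,781.38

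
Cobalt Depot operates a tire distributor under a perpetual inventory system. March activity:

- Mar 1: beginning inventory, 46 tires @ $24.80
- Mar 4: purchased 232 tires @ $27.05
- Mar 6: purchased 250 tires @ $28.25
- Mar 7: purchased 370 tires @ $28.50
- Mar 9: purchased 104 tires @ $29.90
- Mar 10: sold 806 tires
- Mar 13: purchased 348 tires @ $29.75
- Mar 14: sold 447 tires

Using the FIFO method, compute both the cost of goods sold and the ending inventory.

COGS = $35,600.75; ending inventory = $2,885.75

Mar 10, 806 sold [FIFO — oldest first]: 46 @ $24.80 + 232 @ $27.05 + 250 @ $28.25 + 278 @ $28.50 = $22,401.90
Mar 14, 447 sold [FIFO — oldest first]: 92 @ $28.50 + 104 @ $29.90 + 251 @ $29.75 = $13,198.85
Total COGS = $22,401.90 + $13,198.85 = $35,600.75
Ending inventory: 97 @ $29.75 = $2,885.75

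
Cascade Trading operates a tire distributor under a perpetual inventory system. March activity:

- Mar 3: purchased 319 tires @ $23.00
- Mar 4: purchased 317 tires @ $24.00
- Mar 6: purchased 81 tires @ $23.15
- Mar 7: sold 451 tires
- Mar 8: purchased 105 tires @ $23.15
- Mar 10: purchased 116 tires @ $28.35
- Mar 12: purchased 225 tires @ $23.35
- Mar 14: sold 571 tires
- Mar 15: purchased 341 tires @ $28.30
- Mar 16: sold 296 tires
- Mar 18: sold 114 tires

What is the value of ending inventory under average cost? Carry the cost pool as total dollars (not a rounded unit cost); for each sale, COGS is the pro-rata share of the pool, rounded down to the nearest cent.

Ending inventory = $1,950.74

After Mar 3: 319 on hand, pool $7,337.00 (≈ $23.0000 each)
After Mar 4: 636 on hand, pool $14,945.00 (≈ $23.4984 each)
After Mar 6: 717 on hand, pool $16,820.15 (≈ $23.4591 each)
Mar 7, sell 451: 451/717 × $16,820.15 → $10,580.03
After Mar 8: 371 on hand, pool $8,670.87 (≈ $23.3716 each)
After Mar 10: 487 on hand, pool $11,959.47 (≈ $24.5574 each)
After Mar 12: 712 on hand, pool $17,213.22 (≈ $24.1759 each)
Mar 14, sell 571: 571/712 × $17,213.22 → $13,804.42
After Mar 15: 482 on hand, pool $13,059.10 (≈ $27.0936 each)
Mar 16, sell 296: 296/482 × $13,059.10 → $8,019.69
Mar 18, sell 114: 114/186 × $5,039.41 → $3,088.67
Total COGS = $10,580.03 + $13,804.42 + $8,019.69 + $3,088.67 = $35,492.81
Ending inventory (cost pool remaining) = $1,950.74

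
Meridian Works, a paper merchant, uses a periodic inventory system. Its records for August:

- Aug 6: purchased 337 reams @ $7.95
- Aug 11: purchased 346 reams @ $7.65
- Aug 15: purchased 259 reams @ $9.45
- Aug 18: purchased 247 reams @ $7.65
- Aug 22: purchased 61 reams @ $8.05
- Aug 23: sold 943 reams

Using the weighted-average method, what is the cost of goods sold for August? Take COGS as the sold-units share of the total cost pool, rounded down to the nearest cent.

Aug 23, sell 943: 943/1250 × $10,154.20 → $7,660.32
Ending inventory (cost pool remaining) = $2,493.88
Check: goods available $10,154.20 = COGS $7,660.32 + ending $2,493.88

COGS = $7,660.32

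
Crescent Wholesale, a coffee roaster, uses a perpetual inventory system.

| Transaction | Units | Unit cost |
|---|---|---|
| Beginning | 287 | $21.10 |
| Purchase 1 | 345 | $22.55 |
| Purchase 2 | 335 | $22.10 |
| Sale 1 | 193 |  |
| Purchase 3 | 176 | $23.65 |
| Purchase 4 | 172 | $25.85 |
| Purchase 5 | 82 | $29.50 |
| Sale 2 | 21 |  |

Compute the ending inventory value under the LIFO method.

Ending inventory = $27,381.75

Sale 1 (193) [LIFO — newest first]: 193 @ $22.10 = $4,265.30
Sale 2 (21) [LIFO — newest first]: 21 @ $29.50 = $619.50
Total COGS = $4,265.30 + $619.50 = $4,884.80
Ending inventory: 287 @ $21.10 + 345 @ $22.55 + 142 @ $22.10 + 176 @ $23.65 + 172 @ $25.85 + 61 @ $29.50 = $27,381.75
Check: goods available $32,266.55 = COGS $4,884.80 + ending $27,381.75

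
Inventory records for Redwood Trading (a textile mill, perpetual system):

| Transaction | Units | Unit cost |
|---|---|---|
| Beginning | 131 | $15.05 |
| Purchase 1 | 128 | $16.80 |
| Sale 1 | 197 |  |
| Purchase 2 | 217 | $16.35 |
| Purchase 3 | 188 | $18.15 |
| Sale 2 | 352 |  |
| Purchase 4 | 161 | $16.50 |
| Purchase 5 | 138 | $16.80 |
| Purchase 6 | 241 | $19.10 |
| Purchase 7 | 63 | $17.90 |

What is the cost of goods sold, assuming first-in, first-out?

Sale 1 (197) [FIFO — oldest first]: 131 @ $15.05 + 66 @ $16.80 = $3,080.35
Sale 2 (352) [FIFO — oldest first]: 62 @ $16.80 + 217 @ $16.35 + 73 @ $18.15 = $5,914.50
Total COGS = $3,080.35 + $5,914.50 = $8,994.85
Ending inventory: 115 @ $18.15 + 161 @ $16.50 + 138 @ $16.80 + 241 @ $19.10 + 63 @ $17.90 = $12,792.95

COGS = $8,994.85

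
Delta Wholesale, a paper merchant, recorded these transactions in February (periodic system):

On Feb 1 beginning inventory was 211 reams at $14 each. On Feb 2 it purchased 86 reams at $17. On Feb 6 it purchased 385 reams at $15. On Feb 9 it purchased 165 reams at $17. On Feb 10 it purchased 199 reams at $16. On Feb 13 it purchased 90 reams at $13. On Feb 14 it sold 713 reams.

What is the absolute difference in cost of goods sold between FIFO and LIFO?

$326

FIFO COGS: 211 @ $14 + 86 @ $17 + 385 @ $15 + 31 @ $17 = $10,718
LIFO COGS: 90 @ $13 + 199 @ $16 + 165 @ $17 + 259 @ $15 = $11,044
Difference = |$10,718 − $11,044| = $326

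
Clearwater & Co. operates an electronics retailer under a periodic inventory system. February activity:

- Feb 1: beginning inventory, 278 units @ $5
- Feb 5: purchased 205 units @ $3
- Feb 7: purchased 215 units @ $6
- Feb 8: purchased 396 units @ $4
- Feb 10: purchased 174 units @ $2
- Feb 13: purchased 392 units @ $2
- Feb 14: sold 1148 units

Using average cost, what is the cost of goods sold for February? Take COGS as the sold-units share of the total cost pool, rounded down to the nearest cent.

COGS = $4,157.00

Feb 14, sell 1148: 1148/1660 × $6,011.00 → $4,157.00
Ending inventory (cost pool remaining) = $1,854.00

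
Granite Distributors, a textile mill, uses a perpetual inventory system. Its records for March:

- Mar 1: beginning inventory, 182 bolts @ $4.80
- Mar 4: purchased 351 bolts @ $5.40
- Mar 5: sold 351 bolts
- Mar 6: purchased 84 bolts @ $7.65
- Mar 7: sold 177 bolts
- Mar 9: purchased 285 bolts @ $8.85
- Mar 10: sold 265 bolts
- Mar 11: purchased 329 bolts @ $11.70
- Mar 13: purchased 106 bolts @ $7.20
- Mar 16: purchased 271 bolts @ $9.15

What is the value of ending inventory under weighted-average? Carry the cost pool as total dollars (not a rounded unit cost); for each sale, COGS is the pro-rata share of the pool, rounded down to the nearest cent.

After Mar 1: 182 on hand, pool $873.60 (≈ $4.8000 each)
After Mar 4: 533 on hand, pool $2,769.00 (≈ $5.1951 each)
Mar 5, sell 351: 351/533 × $2,769.00 → $1,823.48
After Mar 6: 266 on hand, pool $1,588.12 (≈ $5.9704 each)
Mar 7, sell 177: 177/266 × $1,588.12 → $1,056.75
After Mar 9: 374 on hand, pool $3,053.62 (≈ $8.1648 each)
Mar 10, sell 265: 265/374 × $3,053.62 → $2,163.66
After Mar 11: 438 on hand, pool $4,739.26 (≈ $10.8202 each)
After Mar 13: 544 on hand, pool $5,502.46 (≈ $10.1148 each)
After Mar 16: 815 on hand, pool $7,982.11 (≈ $9.7940 each)
Total COGS = $1,823.48 + $1,056.75 + $2,163.66 = $5,043.89
Ending inventory (cost pool remaining) = $7,982.11
Check: goods available $13,026.00 = COGS $5,043.89 + ending $7,982.11

Ending inventory = $7,982.11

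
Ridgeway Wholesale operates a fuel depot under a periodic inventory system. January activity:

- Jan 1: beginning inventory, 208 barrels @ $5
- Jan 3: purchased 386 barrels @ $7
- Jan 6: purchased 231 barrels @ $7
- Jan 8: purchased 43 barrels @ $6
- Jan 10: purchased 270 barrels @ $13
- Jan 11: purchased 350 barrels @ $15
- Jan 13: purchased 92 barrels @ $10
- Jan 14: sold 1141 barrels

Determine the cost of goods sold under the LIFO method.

COGS = $12,640

Jan 14, 1141 sold [LIFO — newest first]: 92 @ $10 + 350 @ $15 + 270 @ $13 + 43 @ $6 + 231 @ $7 + 155 @ $7 = $12,640
Ending inventory: 208 @ $5 + 231 @ $7 = $2,657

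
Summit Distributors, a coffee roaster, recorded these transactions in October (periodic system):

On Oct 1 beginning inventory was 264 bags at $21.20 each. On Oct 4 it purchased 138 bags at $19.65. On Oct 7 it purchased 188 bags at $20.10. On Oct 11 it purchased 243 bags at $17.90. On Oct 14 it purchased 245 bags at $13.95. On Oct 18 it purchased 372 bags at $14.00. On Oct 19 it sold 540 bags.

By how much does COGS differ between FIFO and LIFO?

FIFO COGS: 264 @ $21.20 + 138 @ $19.65 + 138 @ $20.10 = $11,082.30
LIFO COGS: 372 @ $14.00 + 168 @ $13.95 = $7,551.60
Difference = |$11,082.30 − $7,551.60| = $3,530.70

$3,530.70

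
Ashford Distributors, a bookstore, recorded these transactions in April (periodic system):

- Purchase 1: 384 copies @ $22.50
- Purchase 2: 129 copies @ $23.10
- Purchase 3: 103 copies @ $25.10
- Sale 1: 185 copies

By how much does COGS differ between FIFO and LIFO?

$317.00

FIFO COGS: 185 @ $22.50 = $4,162.50
LIFO COGS: 103 @ $25.10 + 82 @ $23.10 = $4,479.50
Difference = |$4,162.50 − $4,479.50| = $317.00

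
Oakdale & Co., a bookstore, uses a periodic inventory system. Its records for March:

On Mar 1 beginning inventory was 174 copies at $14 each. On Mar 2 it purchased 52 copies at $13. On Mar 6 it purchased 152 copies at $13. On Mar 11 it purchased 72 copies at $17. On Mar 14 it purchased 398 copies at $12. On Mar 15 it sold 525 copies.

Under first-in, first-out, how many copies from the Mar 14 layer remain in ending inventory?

323

Mar 15, 525 sold [FIFO — oldest first]: 174 @ $14 + 52 @ $13 + 152 @ $13 + 72 @ $17 + 75 @ $12 = $7,212
Ending inventory: 323 @ $12 = $3,876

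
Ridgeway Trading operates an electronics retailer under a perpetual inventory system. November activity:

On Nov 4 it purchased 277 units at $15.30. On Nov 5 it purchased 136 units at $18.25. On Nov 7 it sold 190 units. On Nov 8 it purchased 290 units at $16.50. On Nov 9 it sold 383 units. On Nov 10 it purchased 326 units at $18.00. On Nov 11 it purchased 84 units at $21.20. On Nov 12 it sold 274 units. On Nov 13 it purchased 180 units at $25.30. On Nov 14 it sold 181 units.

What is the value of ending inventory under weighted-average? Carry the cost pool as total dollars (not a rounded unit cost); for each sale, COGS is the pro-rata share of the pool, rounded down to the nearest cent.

Ending inventory = $5,568.57

After Nov 4: 277 on hand, pool $4,238.10 (≈ $15.3000 each)
After Nov 5: 413 on hand, pool $6,720.10 (≈ $16.2714 each)
Nov 7, sell 190: 190/413 × $6,720.10 → $3,091.57
After Nov 8: 513 on hand, pool $8,413.53 (≈ $16.4006 each)
Nov 9, sell 383: 383/513 × $8,413.53 → $6,281.44
After Nov 10: 456 on hand, pool $8,000.09 (≈ $17.5441 each)
After Nov 11: 540 on hand, pool $9,780.89 (≈ $18.1128 each)
Nov 12, sell 274: 274/540 × $9,780.89 → $4,962.89
After Nov 13: 446 on hand, pool $9,372.00 (≈ $21.0135 each)
Nov 14, sell 181: 181/446 × $9,372.00 → $3,803.43
Total COGS = $3,091.57 + $6,281.44 + $4,962.89 + $3,803.43 = $18,139.33
Ending inventory (cost pool remaining) = $5,568.57
Check: goods available $23,707.90 = COGS $18,139.33 + ending $5,568.57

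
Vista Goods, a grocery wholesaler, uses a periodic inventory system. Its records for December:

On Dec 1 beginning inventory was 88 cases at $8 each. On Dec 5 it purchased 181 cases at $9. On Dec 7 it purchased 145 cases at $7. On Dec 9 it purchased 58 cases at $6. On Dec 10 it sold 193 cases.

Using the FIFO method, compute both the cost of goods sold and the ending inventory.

COGS = $1,649; ending inventory = $2,047

Dec 10, 193 sold [FIFO — oldest first]: 88 @ $8 + 105 @ $9 = $1,649
Ending inventory: 76 @ $9 + 145 @ $7 + 58 @ $6 = $2,047
Check: goods available $3,696 = COGS $1,649 + ending $2,047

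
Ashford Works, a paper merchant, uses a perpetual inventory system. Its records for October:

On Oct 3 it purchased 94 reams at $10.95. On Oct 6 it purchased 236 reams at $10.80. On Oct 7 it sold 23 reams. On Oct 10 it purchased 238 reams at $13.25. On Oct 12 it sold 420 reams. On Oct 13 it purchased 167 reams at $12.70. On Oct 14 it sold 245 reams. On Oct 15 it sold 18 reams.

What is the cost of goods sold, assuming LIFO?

COGS = $8,534.95

Oct 7, 23 sold [LIFO — newest first]: 23 @ $10.80 = $248.40
Oct 12, 420 sold [LIFO — newest first]: 238 @ $13.25 + 182 @ $10.80 = $5,119.10
Oct 14, 245 sold [LIFO — newest first]: 167 @ $12.70 + 31 @ $10.80 + 47 @ $10.95 = $2,970.35
Oct 15, 18 sold [LIFO — newest first]: 18 @ $10.95 = $197.10
Total COGS = $248.40 + $5,119.10 + $2,970.35 + $197.10 = $8,534.95
Ending inventory: 29 @ $10.95 = $317.55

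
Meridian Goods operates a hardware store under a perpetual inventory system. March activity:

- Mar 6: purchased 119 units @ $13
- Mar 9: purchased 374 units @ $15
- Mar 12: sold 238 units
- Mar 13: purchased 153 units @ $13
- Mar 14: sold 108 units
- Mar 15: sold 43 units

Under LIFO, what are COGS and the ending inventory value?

COGS = $5,533; ending inventory = $3,613

Mar 12, 238 sold [LIFO — newest first]: 238 @ $15 = $3,570
Mar 14, 108 sold [LIFO — newest first]: 108 @ $13 = $1,404
Mar 15, 43 sold [LIFO — newest first]: 43 @ $13 = $559
Total COGS = $3,570 + $1,404 + $559 = $5,533
Ending inventory: 119 @ $13 + 136 @ $15 + 2 @ $13 = $3,613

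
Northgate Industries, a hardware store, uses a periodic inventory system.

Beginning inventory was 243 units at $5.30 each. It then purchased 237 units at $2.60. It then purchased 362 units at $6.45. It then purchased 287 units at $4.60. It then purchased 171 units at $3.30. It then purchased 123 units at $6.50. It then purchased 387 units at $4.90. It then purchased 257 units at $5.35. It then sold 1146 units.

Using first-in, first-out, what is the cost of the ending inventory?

Ending inventory = $4,578.95

Sale 1 (1146) [FIFO — oldest first]: 243 @ $5.30 + 237 @ $2.60 + 362 @ $6.45 + 287 @ $4.60 + 17 @ $3.30 = $5,615.30
Ending inventory: 154 @ $3.30 + 123 @ $6.50 + 387 @ $4.90 + 257 @ $5.35 = $4,578.95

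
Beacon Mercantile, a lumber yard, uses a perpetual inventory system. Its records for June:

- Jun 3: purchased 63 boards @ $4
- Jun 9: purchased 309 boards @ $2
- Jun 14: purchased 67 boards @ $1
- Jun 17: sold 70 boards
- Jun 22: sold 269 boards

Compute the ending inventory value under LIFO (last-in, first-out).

Ending inventory = $326

Jun 17, 70 sold [LIFO — newest first]: 67 @ $1 + 3 @ $2 = $73
Jun 22, 269 sold [LIFO — newest first]: 269 @ $2 = $538
Total COGS = $73 + $538 = $611
Ending inventory: 63 @ $4 + 37 @ $2 = $326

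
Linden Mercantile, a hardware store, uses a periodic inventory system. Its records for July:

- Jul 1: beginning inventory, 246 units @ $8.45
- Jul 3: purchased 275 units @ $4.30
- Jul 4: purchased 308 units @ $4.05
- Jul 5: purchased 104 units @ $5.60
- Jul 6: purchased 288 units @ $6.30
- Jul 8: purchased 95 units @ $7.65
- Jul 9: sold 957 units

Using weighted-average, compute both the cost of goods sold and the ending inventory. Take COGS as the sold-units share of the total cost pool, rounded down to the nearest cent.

COGS = $5,550.12; ending inventory = $2,082.03

Jul 9, sell 957: 957/1316 × $7,632.15 → $5,550.12
Ending inventory (cost pool remaining) = $2,082.03
Check: goods available $7,632.15 = COGS $5,550.12 + ending $2,082.03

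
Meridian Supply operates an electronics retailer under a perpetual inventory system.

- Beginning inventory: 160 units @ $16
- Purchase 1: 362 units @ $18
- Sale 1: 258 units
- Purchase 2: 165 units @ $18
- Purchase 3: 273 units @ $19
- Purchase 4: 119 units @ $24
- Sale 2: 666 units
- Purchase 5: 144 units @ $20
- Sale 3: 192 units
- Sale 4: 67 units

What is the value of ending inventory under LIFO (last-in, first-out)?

Sale 1 (258) [LIFO — newest first]: 258 @ $18 = $4,644
Sale 2 (666) [LIFO — newest first]: 119 @ $24 + 273 @ $19 + 165 @ $18 + 104 @ $18 + 5 @ $16 = $12,965
Sale 3 (192) [LIFO — newest first]: 144 @ $20 + 48 @ $16 = $3,648
Sale 4 (67) [LIFO — newest first]: 67 @ $16 = $1,072
Total COGS = $4,644 + $12,965 + $3,648 + $1,072 = $22,329
Ending inventory: 40 @ $16 = $640
Check: goods available $22,969 = COGS $22,329 + ending $640

Ending inventory = $640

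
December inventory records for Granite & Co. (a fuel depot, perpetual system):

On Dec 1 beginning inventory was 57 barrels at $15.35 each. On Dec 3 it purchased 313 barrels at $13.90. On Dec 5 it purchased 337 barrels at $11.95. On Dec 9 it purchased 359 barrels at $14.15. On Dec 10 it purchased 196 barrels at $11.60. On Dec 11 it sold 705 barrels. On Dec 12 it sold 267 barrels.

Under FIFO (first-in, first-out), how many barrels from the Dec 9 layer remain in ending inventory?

94

Dec 11, 705 sold [FIFO — oldest first]: 57 @ $15.35 + 313 @ $13.90 + 335 @ $11.95 = $9,228.90
Dec 12, 267 sold [FIFO — oldest first]: 2 @ $11.95 + 265 @ $14.15 = $3,773.65
Total COGS = $9,228.90 + $3,773.65 = $13,002.55
Ending inventory: 94 @ $14.15 + 196 @ $11.60 = $3,603.70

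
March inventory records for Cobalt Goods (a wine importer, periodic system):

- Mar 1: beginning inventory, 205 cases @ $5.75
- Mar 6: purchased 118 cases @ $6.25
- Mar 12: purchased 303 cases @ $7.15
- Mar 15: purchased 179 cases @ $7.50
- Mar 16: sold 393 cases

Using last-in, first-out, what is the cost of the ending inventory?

Ending inventory = $2,552.60

Mar 16, 393 sold [LIFO — newest first]: 179 @ $7.50 + 214 @ $7.15 = $2,872.60
Ending inventory: 205 @ $5.75 + 118 @ $6.25 + 89 @ $7.15 = $2,552.60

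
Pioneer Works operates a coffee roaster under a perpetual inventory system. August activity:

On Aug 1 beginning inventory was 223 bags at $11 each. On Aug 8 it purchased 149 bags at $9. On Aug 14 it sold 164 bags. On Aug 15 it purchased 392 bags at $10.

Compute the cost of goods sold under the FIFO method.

COGS = $1,804

Aug 14, 164 sold [FIFO — oldest first]: 164 @ $11 = $1,804
Ending inventory: 59 @ $11 + 149 @ $9 + 392 @ $10 = $5,910
Check: goods available $7,714 = COGS $1,804 + ending $5,910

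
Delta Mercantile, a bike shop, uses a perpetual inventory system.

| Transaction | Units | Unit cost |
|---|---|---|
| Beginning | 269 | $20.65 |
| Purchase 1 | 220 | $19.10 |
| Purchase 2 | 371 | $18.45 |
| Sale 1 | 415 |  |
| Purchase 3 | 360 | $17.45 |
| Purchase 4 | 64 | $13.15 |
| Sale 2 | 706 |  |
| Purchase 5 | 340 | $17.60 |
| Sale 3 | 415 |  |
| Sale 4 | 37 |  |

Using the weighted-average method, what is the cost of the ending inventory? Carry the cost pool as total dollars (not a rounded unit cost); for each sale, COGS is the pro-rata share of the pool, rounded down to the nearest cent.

After Beginning: 269 on hand, pool $5,554.85 (≈ $20.6500 each)
After Purchase 1: 489 on hand, pool $9,756.85 (≈ $19.9527 each)
After Purchase 2: 860 on hand, pool $16,601.80 (≈ $19.3044 each)
Sale 1, sell 415: 415/860 × $16,601.80 → $8,011.33
After Purchase 3: 805 on hand, pool $14,872.47 (≈ $18.4751 each)
After Purchase 4: 869 on hand, pool $15,714.07 (≈ $18.0829 each)
Sale 2, sell 706: 706/869 × $15,714.07 → $12,766.55
After Purchase 5: 503 on hand, pool $8,931.52 (≈ $17.7565 each)
Sale 3, sell 415: 415/503 × $8,931.52 → $7,368.94
Sale 4, sell 37: 37/88 × $1,562.58 → $656.99
Total COGS = $8,011.33 + $12,766.55 + $7,368.94 + $656.99 = $28,803.81
Ending inventory (cost pool remaining) = $905.59

Ending inventory = $905.59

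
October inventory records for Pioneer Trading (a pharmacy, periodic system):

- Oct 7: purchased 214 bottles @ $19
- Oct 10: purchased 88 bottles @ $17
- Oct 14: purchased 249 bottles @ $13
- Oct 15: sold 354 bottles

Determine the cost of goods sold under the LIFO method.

Oct 15, 354 sold [LIFO — newest first]: 249 @ $13 + 88 @ $17 + 17 @ $19 = $5,056
Ending inventory: 197 @ $19 = $3,743

COGS = $5,056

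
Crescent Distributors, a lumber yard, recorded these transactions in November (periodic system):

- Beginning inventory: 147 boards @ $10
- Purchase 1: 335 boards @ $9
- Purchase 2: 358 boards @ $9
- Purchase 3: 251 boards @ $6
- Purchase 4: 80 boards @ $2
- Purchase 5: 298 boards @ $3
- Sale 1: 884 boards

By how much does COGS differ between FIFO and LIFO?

$3,116

FIFO COGS: 147 @ $10 + 335 @ $9 + 358 @ $9 + 44 @ $6 = $7,971
LIFO COGS: 298 @ $3 + 80 @ $2 + 251 @ $6 + 255 @ $9 = $4,855
Difference = |$7,971 − $4,855| = $3,116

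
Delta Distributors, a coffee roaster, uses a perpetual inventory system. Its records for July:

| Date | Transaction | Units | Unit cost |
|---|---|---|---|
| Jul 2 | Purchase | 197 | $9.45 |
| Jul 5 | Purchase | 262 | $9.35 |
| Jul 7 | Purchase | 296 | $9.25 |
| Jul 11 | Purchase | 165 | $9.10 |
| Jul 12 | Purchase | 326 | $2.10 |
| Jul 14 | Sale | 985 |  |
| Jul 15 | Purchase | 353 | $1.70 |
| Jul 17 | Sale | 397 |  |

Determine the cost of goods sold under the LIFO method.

Jul 14, 985 sold [LIFO — newest first]: 326 @ $2.10 + 165 @ $9.10 + 296 @ $9.25 + 198 @ $9.35 = $6,775.40
Jul 17, 397 sold [LIFO — newest first]: 353 @ $1.70 + 44 @ $9.35 = $1,011.50
Total COGS = $6,775.40 + $1,011.50 = $7,786.90
Ending inventory: 197 @ $9.45 + 20 @ $9.35 = $2,048.65
Check: goods available $9,835.55 = COGS $7,786.90 + ending $2,048.65

COGS = $7,786.90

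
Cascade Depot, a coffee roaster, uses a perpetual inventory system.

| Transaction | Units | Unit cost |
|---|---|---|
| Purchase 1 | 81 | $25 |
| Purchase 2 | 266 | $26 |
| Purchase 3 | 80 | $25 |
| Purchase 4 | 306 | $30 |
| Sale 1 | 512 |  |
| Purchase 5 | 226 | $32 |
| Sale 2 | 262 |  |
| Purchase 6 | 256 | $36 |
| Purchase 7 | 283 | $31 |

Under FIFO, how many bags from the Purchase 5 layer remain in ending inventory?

Sale 1 (512) [FIFO — oldest first]: 81 @ $25 + 266 @ $26 + 80 @ $25 + 85 @ $30 = $13,491
Sale 2 (262) [FIFO — oldest first]: 221 @ $30 + 41 @ $32 = $7,942
Total COGS = $13,491 + $7,942 = $21,433
Ending inventory: 185 @ $32 + 256 @ $36 + 283 @ $31 = $23,909

185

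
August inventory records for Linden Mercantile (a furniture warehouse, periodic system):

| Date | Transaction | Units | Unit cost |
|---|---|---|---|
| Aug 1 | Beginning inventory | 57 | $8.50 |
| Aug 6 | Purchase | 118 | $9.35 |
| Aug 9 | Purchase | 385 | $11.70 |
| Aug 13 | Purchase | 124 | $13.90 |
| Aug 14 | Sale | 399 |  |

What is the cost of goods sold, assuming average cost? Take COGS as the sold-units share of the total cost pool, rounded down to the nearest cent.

Aug 14, sell 399: 399/684 × $7,815.90 → $4,559.27
Ending inventory (cost pool remaining) = $3,256.63

COGS = $4,559.27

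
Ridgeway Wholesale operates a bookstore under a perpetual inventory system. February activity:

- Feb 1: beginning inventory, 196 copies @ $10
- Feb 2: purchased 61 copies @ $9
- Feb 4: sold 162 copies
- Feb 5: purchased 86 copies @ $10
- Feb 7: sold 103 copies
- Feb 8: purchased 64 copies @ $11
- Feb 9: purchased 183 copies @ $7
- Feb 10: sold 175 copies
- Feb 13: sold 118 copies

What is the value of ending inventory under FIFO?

Ending inventory = $224

Feb 4, 162 sold [FIFO — oldest first]: 162 @ $10 = $1,620
Feb 7, 103 sold [FIFO — oldest first]: 34 @ $10 + 61 @ $9 + 8 @ $10 = $969
Feb 10, 175 sold [FIFO — oldest first]: 78 @ $10 + 64 @ $11 + 33 @ $7 = $1,715
Feb 13, 118 sold [FIFO — oldest first]: 118 @ $7 = $826
Total COGS = $1,620 + $969 + $1,715 + $826 = $5,130
Ending inventory: 32 @ $7 = $224
Check: goods available $5,354 = COGS $5,130 + ending $224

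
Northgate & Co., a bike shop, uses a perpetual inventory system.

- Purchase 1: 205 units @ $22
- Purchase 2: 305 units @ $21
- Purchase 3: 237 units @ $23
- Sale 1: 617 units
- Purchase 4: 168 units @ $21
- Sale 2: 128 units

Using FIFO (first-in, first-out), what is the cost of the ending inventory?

Ending inventory = $3,574

Sale 1 (617) [FIFO — oldest first]: 205 @ $22 + 305 @ $21 + 107 @ $23 = $13,376
Sale 2 (128) [FIFO — oldest first]: 128 @ $23 = $2,944
Total COGS = $13,376 + $2,944 = $16,320
Ending inventory: 2 @ $23 + 168 @ $21 = $3,574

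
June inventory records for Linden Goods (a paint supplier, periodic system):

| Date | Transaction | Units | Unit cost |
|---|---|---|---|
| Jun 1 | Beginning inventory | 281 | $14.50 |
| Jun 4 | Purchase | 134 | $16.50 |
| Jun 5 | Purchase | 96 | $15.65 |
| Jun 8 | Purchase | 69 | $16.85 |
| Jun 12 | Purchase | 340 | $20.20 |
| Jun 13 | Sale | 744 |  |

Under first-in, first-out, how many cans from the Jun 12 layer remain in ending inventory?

176

Jun 13, 744 sold [FIFO — oldest first]: 281 @ $14.50 + 134 @ $16.50 + 96 @ $15.65 + 69 @ $16.85 + 164 @ $20.20 = $12,263.35
Ending inventory: 176 @ $20.20 = $3,555.20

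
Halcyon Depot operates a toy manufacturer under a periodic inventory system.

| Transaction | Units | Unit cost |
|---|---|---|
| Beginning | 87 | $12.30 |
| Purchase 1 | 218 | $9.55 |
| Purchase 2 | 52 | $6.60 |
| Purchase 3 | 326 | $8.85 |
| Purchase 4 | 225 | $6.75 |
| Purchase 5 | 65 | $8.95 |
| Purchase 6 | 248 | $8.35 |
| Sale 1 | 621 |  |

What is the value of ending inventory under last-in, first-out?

Sale 1 (621) [LIFO — newest first]: 248 @ $8.35 + 65 @ $8.95 + 225 @ $6.75 + 83 @ $8.85 = $4,905.85
Ending inventory: 87 @ $12.30 + 218 @ $9.55 + 52 @ $6.60 + 243 @ $8.85 = $5,645.75

Ending inventory = $5,645.75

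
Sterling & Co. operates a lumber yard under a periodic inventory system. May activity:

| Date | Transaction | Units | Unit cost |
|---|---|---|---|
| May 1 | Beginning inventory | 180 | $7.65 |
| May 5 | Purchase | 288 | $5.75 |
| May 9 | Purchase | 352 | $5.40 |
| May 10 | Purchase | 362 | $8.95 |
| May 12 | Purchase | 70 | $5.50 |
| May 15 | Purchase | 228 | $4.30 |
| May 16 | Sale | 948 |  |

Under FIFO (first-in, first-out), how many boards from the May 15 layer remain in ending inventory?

May 16, 948 sold [FIFO — oldest first]: 180 @ $7.65 + 288 @ $5.75 + 352 @ $5.40 + 128 @ $8.95 = $6,079.40
Ending inventory: 234 @ $8.95 + 70 @ $5.50 + 228 @ $4.30 = $3,459.70
Check: goods available $9,539.10 = COGS $6,079.40 + ending $3,459.70

228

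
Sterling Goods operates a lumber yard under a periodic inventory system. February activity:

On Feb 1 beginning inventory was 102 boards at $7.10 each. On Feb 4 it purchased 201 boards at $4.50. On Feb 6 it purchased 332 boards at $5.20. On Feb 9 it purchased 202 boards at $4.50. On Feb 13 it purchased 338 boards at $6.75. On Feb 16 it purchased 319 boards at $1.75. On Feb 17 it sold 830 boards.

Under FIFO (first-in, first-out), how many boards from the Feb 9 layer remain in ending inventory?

Feb 17, 830 sold [FIFO — oldest first]: 102 @ $7.10 + 201 @ $4.50 + 332 @ $5.20 + 195 @ $4.50 = $4,232.60
Ending inventory: 7 @ $4.50 + 338 @ $6.75 + 319 @ $1.75 = $2,871.25

7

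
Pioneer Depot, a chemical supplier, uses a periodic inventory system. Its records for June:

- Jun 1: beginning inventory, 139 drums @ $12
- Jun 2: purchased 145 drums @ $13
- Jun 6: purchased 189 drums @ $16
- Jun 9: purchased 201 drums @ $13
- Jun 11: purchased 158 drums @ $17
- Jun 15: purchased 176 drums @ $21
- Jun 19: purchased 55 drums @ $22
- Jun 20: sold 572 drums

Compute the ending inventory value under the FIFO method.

Ending inventory = $8,918

Jun 20, 572 sold [FIFO — oldest first]: 139 @ $12 + 145 @ $13 + 189 @ $16 + 99 @ $13 = $7,864
Ending inventory: 102 @ $13 + 158 @ $17 + 176 @ $21 + 55 @ $22 = $8,918
Check: goods available $16,782 = COGS $7,864 + ending $8,918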